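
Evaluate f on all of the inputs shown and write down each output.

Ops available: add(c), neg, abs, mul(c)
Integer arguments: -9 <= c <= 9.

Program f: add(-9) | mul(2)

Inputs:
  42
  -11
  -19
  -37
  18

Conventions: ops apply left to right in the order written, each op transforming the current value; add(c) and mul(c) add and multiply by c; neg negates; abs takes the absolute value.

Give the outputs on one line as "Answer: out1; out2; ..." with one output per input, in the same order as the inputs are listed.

Execution, op by op:
  42 -> 33 -> 66
  -11 -> -20 -> -40
  -19 -> -28 -> -56
  -37 -> -46 -> -92
  18 -> 9 -> 18

66; -40; -56; -92; 18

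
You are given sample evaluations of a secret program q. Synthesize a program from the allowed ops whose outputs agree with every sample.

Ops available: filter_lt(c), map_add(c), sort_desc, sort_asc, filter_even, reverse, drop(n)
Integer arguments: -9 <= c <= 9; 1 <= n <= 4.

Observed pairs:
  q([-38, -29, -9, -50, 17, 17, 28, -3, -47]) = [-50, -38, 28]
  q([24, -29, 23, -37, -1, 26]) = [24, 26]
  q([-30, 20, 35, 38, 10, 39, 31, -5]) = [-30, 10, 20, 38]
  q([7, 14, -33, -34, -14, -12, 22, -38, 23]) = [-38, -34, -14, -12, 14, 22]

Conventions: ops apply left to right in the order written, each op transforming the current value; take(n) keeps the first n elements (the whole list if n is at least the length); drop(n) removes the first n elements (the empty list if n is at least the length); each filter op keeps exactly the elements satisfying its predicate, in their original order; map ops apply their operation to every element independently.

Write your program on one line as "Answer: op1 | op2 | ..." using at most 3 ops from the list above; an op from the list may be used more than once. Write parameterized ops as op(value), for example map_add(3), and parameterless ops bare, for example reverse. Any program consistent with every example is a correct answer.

sort_asc | filter_even

Check, running the answer program on each example:
  [-38, -29, -9, -50, 17, 17, 28, -3, -47] -> [-50, -47, -38, -29, -9, -3, 17, 17, 28] -> [-50, -38, 28]
  [24, -29, 23, -37, -1, 26] -> [-37, -29, -1, 23, 24, 26] -> [24, 26]
  [-30, 20, 35, 38, 10, 39, 31, -5] -> [-30, -5, 10, 20, 31, 35, 38, 39] -> [-30, 10, 20, 38]
  [7, 14, -33, -34, -14, -12, 22, -38, 23] -> [-38, -34, -33, -14, -12, 7, 14, 22, 23] -> [-38, -34, -14, -12, 14, 22]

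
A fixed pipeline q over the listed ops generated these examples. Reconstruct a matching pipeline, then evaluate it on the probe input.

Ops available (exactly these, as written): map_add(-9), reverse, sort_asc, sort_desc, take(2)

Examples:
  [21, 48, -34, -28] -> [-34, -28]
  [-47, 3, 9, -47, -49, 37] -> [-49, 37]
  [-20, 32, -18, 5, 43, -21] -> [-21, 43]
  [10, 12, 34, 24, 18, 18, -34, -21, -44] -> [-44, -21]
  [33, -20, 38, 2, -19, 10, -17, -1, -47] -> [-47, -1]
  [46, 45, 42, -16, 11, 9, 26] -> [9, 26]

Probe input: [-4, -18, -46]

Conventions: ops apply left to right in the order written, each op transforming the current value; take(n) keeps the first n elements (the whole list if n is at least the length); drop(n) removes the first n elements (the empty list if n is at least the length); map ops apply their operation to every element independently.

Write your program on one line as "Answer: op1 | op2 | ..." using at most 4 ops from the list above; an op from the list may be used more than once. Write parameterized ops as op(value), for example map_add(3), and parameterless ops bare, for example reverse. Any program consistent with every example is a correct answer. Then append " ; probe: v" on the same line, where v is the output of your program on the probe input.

reverse | take(2) | sort_asc ; probe: [-46, -18]

Check, running the answer program on each example:
  [21, 48, -34, -28] -> [-28, -34, 48, 21] -> [-28, -34] -> [-34, -28]
  [-47, 3, 9, -47, -49, 37] -> [37, -49, -47, 9, 3, -47] -> [37, -49] -> [-49, 37]
  [-20, 32, -18, 5, 43, -21] -> [-21, 43, 5, -18, 32, -20] -> [-21, 43] -> [-21, 43]
  [10, 12, 34, 24, 18, 18, -34, -21, -44] -> [-44, -21, -34, 18, 18, 24, 34, 12, 10] -> [-44, -21] -> [-44, -21]
  [33, -20, 38, 2, -19, 10, -17, -1, -47] -> [-47, -1, -17, 10, -19, 2, 38, -20, 33] -> [-47, -1] -> [-47, -1]
  [46, 45, 42, -16, 11, 9, 26] -> [26, 9, 11, -16, 42, 45, 46] -> [26, 9] -> [9, 26]
  probe: [-4, -18, -46] -> [-46, -18, -4] -> [-46, -18] -> [-46, -18]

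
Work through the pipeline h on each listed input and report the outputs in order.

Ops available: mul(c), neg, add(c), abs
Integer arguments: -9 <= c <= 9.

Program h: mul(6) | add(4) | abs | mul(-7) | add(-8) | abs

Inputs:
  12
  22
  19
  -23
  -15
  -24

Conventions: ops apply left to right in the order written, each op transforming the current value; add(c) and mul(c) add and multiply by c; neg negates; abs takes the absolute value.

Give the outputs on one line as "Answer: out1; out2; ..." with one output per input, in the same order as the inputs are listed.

Execution, op by op:
  12 -> 72 -> 76 -> 76 -> -532 -> -540 -> 540
  22 -> 132 -> 136 -> 136 -> -952 -> -960 -> 960
  19 -> 114 -> 118 -> 118 -> -826 -> -834 -> 834
  -23 -> -138 -> -134 -> 134 -> -938 -> -946 -> 946
  -15 -> -90 -> -86 -> 86 -> -602 -> -610 -> 610
  -24 -> -144 -> -140 -> 140 -> -980 -> -988 -> 988

540; 960; 834; 946; 610; 988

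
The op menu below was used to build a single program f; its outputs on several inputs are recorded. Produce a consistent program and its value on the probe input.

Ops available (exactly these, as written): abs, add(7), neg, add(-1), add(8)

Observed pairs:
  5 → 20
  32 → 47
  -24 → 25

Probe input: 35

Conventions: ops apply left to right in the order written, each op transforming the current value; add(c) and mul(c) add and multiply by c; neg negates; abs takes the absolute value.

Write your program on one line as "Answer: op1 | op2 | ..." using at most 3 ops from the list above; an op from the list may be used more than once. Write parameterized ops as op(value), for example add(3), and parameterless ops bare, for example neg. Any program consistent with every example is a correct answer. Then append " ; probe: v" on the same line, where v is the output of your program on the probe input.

add(7) | abs | add(8) ; probe: 50

Check, running the answer program on each example:
  5 -> 12 -> 12 -> 20
  32 -> 39 -> 39 -> 47
  -24 -> -17 -> 17 -> 25
  probe: 35 -> 42 -> 42 -> 50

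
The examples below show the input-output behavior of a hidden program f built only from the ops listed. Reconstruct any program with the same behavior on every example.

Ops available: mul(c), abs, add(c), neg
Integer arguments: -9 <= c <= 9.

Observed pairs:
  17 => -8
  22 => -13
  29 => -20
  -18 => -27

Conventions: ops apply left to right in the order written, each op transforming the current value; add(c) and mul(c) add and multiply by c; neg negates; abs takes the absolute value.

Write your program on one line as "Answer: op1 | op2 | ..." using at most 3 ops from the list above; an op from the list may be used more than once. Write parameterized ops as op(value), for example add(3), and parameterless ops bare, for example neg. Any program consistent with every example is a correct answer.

add(-9) | abs | neg

Check, running the answer program on each example:
  17 -> 8 -> 8 -> -8
  22 -> 13 -> 13 -> -13
  29 -> 20 -> 20 -> -20
  -18 -> -27 -> 27 -> -27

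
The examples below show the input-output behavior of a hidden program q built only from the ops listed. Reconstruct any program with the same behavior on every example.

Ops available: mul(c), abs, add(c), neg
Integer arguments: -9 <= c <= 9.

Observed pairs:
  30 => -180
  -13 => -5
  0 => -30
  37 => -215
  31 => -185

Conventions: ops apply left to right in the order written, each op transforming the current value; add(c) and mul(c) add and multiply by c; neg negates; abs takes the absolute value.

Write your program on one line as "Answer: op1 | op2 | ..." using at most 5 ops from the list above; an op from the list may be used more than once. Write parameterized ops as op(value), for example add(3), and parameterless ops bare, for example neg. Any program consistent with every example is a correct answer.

add(9) | abs | add(-3) | mul(-5)

Check, running the answer program on each example:
  30 -> 39 -> 39 -> 36 -> -180
  -13 -> -4 -> 4 -> 1 -> -5
  0 -> 9 -> 9 -> 6 -> -30
  37 -> 46 -> 46 -> 43 -> -215
  31 -> 40 -> 40 -> 37 -> -185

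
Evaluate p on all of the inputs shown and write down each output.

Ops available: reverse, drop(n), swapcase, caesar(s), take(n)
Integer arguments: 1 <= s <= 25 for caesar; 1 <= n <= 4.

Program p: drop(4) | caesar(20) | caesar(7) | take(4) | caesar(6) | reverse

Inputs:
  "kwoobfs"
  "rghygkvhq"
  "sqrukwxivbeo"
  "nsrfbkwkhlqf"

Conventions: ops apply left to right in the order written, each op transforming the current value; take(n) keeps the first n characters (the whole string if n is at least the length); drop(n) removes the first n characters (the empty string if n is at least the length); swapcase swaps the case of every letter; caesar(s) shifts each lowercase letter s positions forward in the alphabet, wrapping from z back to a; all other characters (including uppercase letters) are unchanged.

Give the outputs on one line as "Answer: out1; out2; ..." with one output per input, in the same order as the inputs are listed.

Execution, op by op:
  "kwoobfs" -> "bfs" -> "vzm" -> "cgt" -> "cgt" -> "imz" -> "zmi"
  "rghygkvhq" -> "gkvhq" -> "aepbk" -> "hlwir" -> "hlwi" -> "nrco" -> "ocrn"
  "sqrukwxivbeo" -> "kwxivbeo" -> "eqrcpvyi" -> "lxyjwcfp" -> "lxyj" -> "rdep" -> "pedr"
  "nsrfbkwkhlqf" -> "bkwkhlqf" -> "veqebfkz" -> "clxlimrg" -> "clxl" -> "irdr" -> "rdri"

"zmi"; "ocrn"; "pedr"; "rdri"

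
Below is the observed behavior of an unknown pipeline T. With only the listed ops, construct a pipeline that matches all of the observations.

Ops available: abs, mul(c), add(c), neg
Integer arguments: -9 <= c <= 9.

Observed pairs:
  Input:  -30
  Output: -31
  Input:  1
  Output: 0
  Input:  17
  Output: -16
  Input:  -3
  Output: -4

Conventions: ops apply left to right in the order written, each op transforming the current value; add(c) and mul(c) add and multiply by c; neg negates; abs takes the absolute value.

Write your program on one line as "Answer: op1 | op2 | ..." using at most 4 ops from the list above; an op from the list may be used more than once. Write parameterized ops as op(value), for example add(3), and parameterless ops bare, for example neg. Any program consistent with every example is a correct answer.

neg | add(1) | abs | neg

Check, running the answer program on each example:
  -30 -> 30 -> 31 -> 31 -> -31
  1 -> -1 -> 0 -> 0 -> 0
  17 -> -17 -> -16 -> 16 -> -16
  -3 -> 3 -> 4 -> 4 -> -4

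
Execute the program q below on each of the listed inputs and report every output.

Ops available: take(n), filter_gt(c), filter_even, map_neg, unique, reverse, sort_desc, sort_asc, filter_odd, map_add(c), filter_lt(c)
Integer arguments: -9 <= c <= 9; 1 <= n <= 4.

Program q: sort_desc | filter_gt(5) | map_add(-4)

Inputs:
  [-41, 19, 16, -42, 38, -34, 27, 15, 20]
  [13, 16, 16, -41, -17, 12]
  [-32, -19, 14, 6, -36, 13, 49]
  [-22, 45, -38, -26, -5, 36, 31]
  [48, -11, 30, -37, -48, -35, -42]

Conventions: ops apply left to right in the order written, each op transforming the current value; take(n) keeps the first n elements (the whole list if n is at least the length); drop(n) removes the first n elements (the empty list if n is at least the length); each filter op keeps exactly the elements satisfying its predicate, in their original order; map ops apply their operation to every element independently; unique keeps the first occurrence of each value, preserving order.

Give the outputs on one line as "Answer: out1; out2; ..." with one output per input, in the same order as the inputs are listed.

[34, 23, 16, 15, 12, 11]; [12, 12, 9, 8]; [45, 10, 9, 2]; [41, 32, 27]; [44, 26]

Execution, op by op:
  [-41, 19, 16, -42, 38, -34, 27, 15, 20] -> [38, 27, 20, 19, 16, 15, -34, -41, -42] -> [38, 27, 20, 19, 16, 15] -> [34, 23, 16, 15, 12, 11]
  [13, 16, 16, -41, -17, 12] -> [16, 16, 13, 12, -17, -41] -> [16, 16, 13, 12] -> [12, 12, 9, 8]
  [-32, -19, 14, 6, -36, 13, 49] -> [49, 14, 13, 6, -19, -32, -36] -> [49, 14, 13, 6] -> [45, 10, 9, 2]
  [-22, 45, -38, -26, -5, 36, 31] -> [45, 36, 31, -5, -22, -26, -38] -> [45, 36, 31] -> [41, 32, 27]
  [48, -11, 30, -37, -48, -35, -42] -> [48, 30, -11, -35, -37, -42, -48] -> [48, 30] -> [44, 26]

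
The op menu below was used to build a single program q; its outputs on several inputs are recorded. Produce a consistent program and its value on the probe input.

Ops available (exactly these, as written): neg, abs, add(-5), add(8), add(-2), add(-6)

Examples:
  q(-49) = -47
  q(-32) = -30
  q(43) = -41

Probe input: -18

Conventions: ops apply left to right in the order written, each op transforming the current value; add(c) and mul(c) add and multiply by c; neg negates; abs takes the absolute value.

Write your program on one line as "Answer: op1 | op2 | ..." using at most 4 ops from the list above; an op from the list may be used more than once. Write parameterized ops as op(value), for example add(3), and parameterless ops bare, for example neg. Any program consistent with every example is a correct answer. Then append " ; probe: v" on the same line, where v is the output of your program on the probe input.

abs | add(-2) | neg ; probe: -16

Check, running the answer program on each example:
  -49 -> 49 -> 47 -> -47
  -32 -> 32 -> 30 -> -30
  43 -> 43 -> 41 -> -41
  probe: -18 -> 18 -> 16 -> -16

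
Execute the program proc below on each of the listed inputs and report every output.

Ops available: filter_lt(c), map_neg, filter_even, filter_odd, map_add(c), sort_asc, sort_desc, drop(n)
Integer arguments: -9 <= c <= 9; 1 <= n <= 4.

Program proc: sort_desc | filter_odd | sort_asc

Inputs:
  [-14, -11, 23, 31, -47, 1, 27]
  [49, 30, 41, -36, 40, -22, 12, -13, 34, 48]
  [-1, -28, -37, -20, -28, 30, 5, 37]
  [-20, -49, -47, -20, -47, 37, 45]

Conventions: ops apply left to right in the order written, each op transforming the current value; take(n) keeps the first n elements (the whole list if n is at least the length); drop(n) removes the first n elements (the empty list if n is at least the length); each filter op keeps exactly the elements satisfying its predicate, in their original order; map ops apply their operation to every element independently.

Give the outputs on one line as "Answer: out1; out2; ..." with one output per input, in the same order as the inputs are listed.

Execution, op by op:
  [-14, -11, 23, 31, -47, 1, 27] -> [31, 27, 23, 1, -11, -14, -47] -> [31, 27, 23, 1, -11, -47] -> [-47, -11, 1, 23, 27, 31]
  [49, 30, 41, -36, 40, -22, 12, -13, 34, 48] -> [49, 48, 41, 40, 34, 30, 12, -13, -22, -36] -> [49, 41, -13] -> [-13, 41, 49]
  [-1, -28, -37, -20, -28, 30, 5, 37] -> [37, 30, 5, -1, -20, -28, -28, -37] -> [37, 5, -1, -37] -> [-37, -1, 5, 37]
  [-20, -49, -47, -20, -47, 37, 45] -> [45, 37, -20, -20, -47, -47, -49] -> [45, 37, -47, -47, -49] -> [-49, -47, -47, 37, 45]

[-47, -11, 1, 23, 27, 31]; [-13, 41, 49]; [-37, -1, 5, 37]; [-49, -47, -47, 37, 45]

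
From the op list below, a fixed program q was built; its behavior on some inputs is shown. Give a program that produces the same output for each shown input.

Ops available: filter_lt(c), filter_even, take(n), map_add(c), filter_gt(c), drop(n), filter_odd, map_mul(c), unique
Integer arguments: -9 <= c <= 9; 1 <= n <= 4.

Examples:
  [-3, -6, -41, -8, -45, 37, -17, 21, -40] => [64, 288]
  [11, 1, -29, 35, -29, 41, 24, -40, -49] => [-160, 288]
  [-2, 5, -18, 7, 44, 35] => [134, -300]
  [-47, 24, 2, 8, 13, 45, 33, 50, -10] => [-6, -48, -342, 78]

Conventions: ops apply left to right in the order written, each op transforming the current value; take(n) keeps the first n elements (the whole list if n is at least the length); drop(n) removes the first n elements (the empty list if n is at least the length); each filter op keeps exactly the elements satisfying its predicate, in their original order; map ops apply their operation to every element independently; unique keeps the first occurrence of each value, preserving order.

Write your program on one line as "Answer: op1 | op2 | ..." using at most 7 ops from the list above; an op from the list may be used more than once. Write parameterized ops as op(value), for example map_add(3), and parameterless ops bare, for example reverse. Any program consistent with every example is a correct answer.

map_mul(-1) | unique | map_mul(7) | map_add(8) | drop(2) | filter_even

Check, running the answer program on each example:
  [-3, -6, -41, -8, -45, 37, -17, 21, -40] -> [3, 6, 41, 8, 45, -37, 17, -21, 40] -> [3, 6, 41, 8, 45, -37, 17, -21, 40] -> [21, 42, 287, 56, 315, -259, 119, -147, 280] -> [29, 50, 295, 64, 323, -251, 127, -139, 288] -> [295, 64, 323, -251, 127, -139, 288] -> [64, 288]
  [11, 1, -29, 35, -29, 41, 24, -40, -49] -> [-11, -1, 29, -35, 29, -41, -24, 40, 49] -> [-11, -1, 29, -35, -41, -24, 40, 49] -> [-77, -7, 203, -245, -287, -168, 280, 343] -> [-69, 1, 211, -237, -279, -160, 288, 351] -> [211, -237, -279, -160, 288, 351] -> [-160, 288]
  [-2, 5, -18, 7, 44, 35] -> [2, -5, 18, -7, -44, -35] -> [2, -5, 18, -7, -44, -35] -> [14, -35, 126, -49, -308, -245] -> [22, -27, 134, -41, -300, -237] -> [134, -41, -300, -237] -> [134, -300]
  [-47, 24, 2, 8, 13, 45, 33, 50, -10] -> [47, -24, -2, -8, -13, -45, -33, -50, 10] -> [47, -24, -2, -8, -13, -45, -33, -50, 10] -> [329, -168, -14, -56, -91, -315, -231, -350, 70] -> [337, -160, -6, -48, -83, -307, -223, -342, 78] -> [-6, -48, -83, -307, -223, -342, 78] -> [-6, -48, -342, 78]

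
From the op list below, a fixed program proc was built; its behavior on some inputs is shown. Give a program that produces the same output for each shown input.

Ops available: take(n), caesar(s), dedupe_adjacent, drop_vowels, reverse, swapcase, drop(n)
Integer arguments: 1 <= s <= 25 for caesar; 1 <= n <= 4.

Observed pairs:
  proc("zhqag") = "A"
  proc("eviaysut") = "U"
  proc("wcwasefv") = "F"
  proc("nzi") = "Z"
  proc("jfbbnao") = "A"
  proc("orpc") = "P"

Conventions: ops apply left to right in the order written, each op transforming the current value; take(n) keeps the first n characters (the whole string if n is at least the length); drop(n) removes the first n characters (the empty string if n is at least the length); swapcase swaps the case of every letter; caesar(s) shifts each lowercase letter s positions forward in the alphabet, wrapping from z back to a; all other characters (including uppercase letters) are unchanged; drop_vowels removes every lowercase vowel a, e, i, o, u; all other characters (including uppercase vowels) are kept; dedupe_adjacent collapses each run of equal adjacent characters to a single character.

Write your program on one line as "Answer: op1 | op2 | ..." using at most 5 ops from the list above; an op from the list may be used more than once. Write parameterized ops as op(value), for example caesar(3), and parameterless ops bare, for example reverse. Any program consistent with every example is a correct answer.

reverse | drop(1) | swapcase | take(1)

Check, running the answer program on each example:
  "zhqag" -> "gaqhz" -> "aqhz" -> "AQHZ" -> "A"
  "eviaysut" -> "tusyaive" -> "usyaive" -> "USYAIVE" -> "U"
  "wcwasefv" -> "vfesawcw" -> "fesawcw" -> "FESAWCW" -> "F"
  "nzi" -> "izn" -> "zn" -> "ZN" -> "Z"
  "jfbbnao" -> "oanbbfj" -> "anbbfj" -> "ANBBFJ" -> "A"
  "orpc" -> "cpro" -> "pro" -> "PRO" -> "P"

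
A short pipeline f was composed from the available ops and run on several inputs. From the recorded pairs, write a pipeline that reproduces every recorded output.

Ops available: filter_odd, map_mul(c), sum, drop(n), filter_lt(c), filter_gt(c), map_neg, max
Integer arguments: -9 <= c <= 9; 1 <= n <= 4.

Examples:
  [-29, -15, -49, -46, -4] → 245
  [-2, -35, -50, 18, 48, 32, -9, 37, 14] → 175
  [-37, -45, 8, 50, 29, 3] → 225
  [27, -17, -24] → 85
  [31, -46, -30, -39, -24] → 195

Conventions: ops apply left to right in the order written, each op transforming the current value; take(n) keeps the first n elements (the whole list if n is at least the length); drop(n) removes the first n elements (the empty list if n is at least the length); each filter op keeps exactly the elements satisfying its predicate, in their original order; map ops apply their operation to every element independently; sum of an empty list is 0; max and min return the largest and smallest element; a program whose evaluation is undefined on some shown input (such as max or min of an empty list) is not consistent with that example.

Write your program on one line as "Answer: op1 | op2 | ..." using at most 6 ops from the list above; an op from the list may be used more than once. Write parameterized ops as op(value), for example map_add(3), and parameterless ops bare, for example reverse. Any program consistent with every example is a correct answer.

filter_odd | map_neg | filter_gt(1) | map_mul(5) | max

Check, running the answer program on each example:
  [-29, -15, -49, -46, -4] -> [-29, -15, -49] -> [29, 15, 49] -> [29, 15, 49] -> [145, 75, 245] -> 245
  [-2, -35, -50, 18, 48, 32, -9, 37, 14] -> [-35, -9, 37] -> [35, 9, -37] -> [35, 9] -> [175, 45] -> 175
  [-37, -45, 8, 50, 29, 3] -> [-37, -45, 29, 3] -> [37, 45, -29, -3] -> [37, 45] -> [185, 225] -> 225
  [27, -17, -24] -> [27, -17] -> [-27, 17] -> [17] -> [85] -> 85
  [31, -46, -30, -39, -24] -> [31, -39] -> [-31, 39] -> [39] -> [195] -> 195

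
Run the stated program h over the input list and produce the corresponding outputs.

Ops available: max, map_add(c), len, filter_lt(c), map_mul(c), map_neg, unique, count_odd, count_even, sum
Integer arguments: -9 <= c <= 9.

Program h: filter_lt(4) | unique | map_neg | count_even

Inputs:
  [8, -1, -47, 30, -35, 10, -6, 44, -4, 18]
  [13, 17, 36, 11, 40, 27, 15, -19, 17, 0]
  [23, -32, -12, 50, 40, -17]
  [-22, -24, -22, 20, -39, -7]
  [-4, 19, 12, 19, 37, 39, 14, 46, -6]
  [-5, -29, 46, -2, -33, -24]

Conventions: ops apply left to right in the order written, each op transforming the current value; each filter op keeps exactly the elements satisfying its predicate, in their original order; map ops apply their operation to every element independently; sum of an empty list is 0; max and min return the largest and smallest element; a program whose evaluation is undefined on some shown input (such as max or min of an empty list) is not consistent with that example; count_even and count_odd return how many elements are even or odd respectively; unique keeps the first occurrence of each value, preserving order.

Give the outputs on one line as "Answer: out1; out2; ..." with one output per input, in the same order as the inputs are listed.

Execution, op by op:
  [8, -1, -47, 30, -35, 10, -6, 44, -4, 18] -> [-1, -47, -35, -6, -4] -> [-1, -47, -35, -6, -4] -> [1, 47, 35, 6, 4] -> 2
  [13, 17, 36, 11, 40, 27, 15, -19, 17, 0] -> [-19, 0] -> [-19, 0] -> [19, 0] -> 1
  [23, -32, -12, 50, 40, -17] -> [-32, -12, -17] -> [-32, -12, -17] -> [32, 12, 17] -> 2
  [-22, -24, -22, 20, -39, -7] -> [-22, -24, -22, -39, -7] -> [-22, -24, -39, -7] -> [22, 24, 39, 7] -> 2
  [-4, 19, 12, 19, 37, 39, 14, 46, -6] -> [-4, -6] -> [-4, -6] -> [4, 6] -> 2
  [-5, -29, 46, -2, -33, -24] -> [-5, -29, -2, -33, -24] -> [-5, -29, -2, -33, -24] -> [5, 29, 2, 33, 24] -> 2

2; 1; 2; 2; 2; 2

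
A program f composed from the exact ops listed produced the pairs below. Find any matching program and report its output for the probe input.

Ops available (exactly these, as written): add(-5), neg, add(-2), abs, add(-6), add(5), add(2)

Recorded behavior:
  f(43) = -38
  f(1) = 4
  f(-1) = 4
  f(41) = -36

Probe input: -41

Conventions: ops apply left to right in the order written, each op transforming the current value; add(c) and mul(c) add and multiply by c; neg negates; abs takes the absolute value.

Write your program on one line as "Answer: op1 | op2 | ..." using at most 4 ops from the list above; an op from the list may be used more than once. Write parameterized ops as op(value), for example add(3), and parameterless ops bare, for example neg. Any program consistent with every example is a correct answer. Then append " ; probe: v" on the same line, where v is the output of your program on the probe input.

abs | add(-5) | neg ; probe: -36

Check, running the answer program on each example:
  43 -> 43 -> 38 -> -38
  1 -> 1 -> -4 -> 4
  -1 -> 1 -> -4 -> 4
  41 -> 41 -> 36 -> -36
  probe: -41 -> 41 -> 36 -> -36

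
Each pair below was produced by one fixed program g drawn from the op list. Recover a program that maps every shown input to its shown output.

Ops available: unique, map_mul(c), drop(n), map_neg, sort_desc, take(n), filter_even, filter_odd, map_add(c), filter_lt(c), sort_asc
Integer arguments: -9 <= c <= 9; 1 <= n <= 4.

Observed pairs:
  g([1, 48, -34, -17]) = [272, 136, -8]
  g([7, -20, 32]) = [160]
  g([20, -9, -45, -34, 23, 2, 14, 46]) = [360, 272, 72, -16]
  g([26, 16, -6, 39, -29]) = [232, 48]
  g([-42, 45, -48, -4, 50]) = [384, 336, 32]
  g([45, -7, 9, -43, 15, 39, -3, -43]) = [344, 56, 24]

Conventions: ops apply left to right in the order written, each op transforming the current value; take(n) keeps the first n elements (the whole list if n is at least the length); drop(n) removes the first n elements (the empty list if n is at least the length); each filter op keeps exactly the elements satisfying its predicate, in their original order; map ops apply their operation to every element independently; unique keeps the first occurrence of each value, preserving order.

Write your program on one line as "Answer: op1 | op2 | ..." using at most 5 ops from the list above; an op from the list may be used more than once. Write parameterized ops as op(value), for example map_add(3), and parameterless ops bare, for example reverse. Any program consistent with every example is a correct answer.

filter_lt(4) | map_mul(8) | sort_asc | map_neg | unique

Check, running the answer program on each example:
  [1, 48, -34, -17] -> [1, -34, -17] -> [8, -272, -136] -> [-272, -136, 8] -> [272, 136, -8] -> [272, 136, -8]
  [7, -20, 32] -> [-20] -> [-160] -> [-160] -> [160] -> [160]
  [20, -9, -45, -34, 23, 2, 14, 46] -> [-9, -45, -34, 2] -> [-72, -360, -272, 16] -> [-360, -272, -72, 16] -> [360, 272, 72, -16] -> [360, 272, 72, -16]
  [26, 16, -6, 39, -29] -> [-6, -29] -> [-48, -232] -> [-232, -48] -> [232, 48] -> [232, 48]
  [-42, 45, -48, -4, 50] -> [-42, -48, -4] -> [-336, -384, -32] -> [-384, -336, -32] -> [384, 336, 32] -> [384, 336, 32]
  [45, -7, 9, -43, 15, 39, -3, -43] -> [-7, -43, -3, -43] -> [-56, -344, -24, -344] -> [-344, -344, -56, -24] -> [344, 344, 56, 24] -> [344, 56, 24]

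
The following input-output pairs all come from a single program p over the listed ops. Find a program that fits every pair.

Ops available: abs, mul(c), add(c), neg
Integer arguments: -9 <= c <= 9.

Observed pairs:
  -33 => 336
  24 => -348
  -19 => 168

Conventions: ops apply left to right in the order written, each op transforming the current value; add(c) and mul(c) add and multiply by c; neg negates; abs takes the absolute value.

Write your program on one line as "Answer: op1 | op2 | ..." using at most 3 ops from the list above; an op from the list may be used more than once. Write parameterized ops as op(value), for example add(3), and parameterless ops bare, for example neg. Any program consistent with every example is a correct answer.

add(5) | mul(4) | mul(-3)

Check, running the answer program on each example:
  -33 -> -28 -> -112 -> 336
  24 -> 29 -> 116 -> -348
  -19 -> -14 -> -56 -> 168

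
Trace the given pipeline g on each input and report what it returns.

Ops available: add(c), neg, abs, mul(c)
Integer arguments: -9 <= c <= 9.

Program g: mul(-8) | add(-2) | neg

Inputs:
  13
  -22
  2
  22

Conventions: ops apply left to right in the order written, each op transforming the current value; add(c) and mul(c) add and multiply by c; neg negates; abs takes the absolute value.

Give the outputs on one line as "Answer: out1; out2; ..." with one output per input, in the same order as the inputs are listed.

106; -174; 18; 178

Execution, op by op:
  13 -> -104 -> -106 -> 106
  -22 -> 176 -> 174 -> -174
  2 -> -16 -> -18 -> 18
  22 -> -176 -> -178 -> 178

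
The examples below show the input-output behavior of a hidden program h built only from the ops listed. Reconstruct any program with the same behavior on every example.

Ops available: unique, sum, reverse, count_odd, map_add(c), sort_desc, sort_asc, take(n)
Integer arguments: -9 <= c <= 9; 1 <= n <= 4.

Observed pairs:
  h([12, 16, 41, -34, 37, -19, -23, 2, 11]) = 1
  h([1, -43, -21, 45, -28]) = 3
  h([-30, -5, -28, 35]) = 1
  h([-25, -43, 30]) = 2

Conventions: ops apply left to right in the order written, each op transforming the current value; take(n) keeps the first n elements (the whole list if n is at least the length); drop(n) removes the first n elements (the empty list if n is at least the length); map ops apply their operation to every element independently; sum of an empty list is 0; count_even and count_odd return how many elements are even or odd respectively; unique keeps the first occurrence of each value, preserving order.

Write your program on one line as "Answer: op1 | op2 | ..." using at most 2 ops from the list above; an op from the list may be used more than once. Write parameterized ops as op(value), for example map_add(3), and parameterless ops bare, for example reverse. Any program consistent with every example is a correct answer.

take(3) | count_odd

Check, running the answer program on each example:
  [12, 16, 41, -34, 37, -19, -23, 2, 11] -> [12, 16, 41] -> 1
  [1, -43, -21, 45, -28] -> [1, -43, -21] -> 3
  [-30, -5, -28, 35] -> [-30, -5, -28] -> 1
  [-25, -43, 30] -> [-25, -43, 30] -> 2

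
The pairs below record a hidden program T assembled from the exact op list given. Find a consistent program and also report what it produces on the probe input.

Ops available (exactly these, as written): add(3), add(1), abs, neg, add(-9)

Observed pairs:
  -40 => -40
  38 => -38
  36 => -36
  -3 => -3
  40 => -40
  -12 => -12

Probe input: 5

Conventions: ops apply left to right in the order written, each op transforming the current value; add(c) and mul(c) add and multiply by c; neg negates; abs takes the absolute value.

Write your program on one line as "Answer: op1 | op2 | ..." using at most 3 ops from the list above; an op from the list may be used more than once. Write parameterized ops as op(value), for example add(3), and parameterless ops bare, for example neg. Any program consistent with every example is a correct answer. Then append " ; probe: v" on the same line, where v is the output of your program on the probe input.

abs | neg ; probe: -5

Check, running the answer program on each example:
  -40 -> 40 -> -40
  38 -> 38 -> -38
  36 -> 36 -> -36
  -3 -> 3 -> -3
  40 -> 40 -> -40
  -12 -> 12 -> -12
  probe: 5 -> 5 -> -5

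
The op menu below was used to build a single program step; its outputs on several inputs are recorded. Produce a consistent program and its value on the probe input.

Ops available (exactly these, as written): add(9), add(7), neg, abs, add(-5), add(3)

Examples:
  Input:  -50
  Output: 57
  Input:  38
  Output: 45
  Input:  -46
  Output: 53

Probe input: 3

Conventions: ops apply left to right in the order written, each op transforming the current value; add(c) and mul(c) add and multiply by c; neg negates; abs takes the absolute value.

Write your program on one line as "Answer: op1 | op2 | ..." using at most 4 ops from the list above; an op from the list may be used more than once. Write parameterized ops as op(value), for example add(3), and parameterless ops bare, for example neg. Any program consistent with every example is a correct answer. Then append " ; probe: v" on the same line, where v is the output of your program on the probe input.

neg | abs | add(7) ; probe: 10

Check, running the answer program on each example:
  -50 -> 50 -> 50 -> 57
  38 -> -38 -> 38 -> 45
  -46 -> 46 -> 46 -> 53
  probe: 3 -> -3 -> 3 -> 10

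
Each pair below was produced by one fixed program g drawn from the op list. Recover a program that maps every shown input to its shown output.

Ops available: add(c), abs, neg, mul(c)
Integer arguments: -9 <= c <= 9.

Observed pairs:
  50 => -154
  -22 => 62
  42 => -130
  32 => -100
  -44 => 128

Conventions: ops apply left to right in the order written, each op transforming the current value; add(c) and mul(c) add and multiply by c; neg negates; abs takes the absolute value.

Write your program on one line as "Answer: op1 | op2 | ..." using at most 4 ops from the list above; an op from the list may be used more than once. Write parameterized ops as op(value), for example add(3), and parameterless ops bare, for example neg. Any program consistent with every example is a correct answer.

mul(3) | add(4) | neg

Check, running the answer program on each example:
  50 -> 150 -> 154 -> -154
  -22 -> -66 -> -62 -> 62
  42 -> 126 -> 130 -> -130
  32 -> 96 -> 100 -> -100
  -44 -> -132 -> -128 -> 128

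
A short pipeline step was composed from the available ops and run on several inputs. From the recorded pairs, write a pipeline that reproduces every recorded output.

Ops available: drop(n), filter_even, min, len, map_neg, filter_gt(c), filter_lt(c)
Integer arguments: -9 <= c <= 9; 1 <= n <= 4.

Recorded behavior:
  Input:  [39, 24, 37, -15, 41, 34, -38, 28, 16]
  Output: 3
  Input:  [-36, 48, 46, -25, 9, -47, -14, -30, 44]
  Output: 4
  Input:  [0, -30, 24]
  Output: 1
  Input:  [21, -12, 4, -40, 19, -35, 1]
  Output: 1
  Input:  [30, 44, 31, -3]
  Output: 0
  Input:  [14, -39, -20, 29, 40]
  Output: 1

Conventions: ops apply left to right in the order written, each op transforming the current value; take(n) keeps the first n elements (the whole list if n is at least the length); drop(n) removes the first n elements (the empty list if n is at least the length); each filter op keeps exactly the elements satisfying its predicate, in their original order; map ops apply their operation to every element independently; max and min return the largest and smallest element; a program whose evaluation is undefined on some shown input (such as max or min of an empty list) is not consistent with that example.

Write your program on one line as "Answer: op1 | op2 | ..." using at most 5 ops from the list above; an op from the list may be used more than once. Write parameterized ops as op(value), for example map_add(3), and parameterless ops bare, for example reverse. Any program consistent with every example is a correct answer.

filter_even | map_neg | drop(2) | map_neg | len

Check, running the answer program on each example:
  [39, 24, 37, -15, 41, 34, -38, 28, 16] -> [24, 34, -38, 28, 16] -> [-24, -34, 38, -28, -16] -> [38, -28, -16] -> [-38, 28, 16] -> 3
  [-36, 48, 46, -25, 9, -47, -14, -30, 44] -> [-36, 48, 46, -14, -30, 44] -> [36, -48, -46, 14, 30, -44] -> [-46, 14, 30, -44] -> [46, -14, -30, 44] -> 4
  [0, -30, 24] -> [0, -30, 24] -> [0, 30, -24] -> [-24] -> [24] -> 1
  [21, -12, 4, -40, 19, -35, 1] -> [-12, 4, -40] -> [12, -4, 40] -> [40] -> [-40] -> 1
  [30, 44, 31, -3] -> [30, 44] -> [-30, -44] -> [] -> [] -> 0
  [14, -39, -20, 29, 40] -> [14, -20, 40] -> [-14, 20, -40] -> [-40] -> [40] -> 1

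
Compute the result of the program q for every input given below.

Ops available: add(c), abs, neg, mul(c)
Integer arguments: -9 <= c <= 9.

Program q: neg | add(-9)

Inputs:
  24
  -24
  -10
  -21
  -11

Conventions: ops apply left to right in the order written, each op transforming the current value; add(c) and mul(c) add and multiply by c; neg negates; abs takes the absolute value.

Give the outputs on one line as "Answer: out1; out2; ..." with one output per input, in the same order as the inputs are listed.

-33; 15; 1; 12; 2

Execution, op by op:
  24 -> -24 -> -33
  -24 -> 24 -> 15
  -10 -> 10 -> 1
  -21 -> 21 -> 12
  -11 -> 11 -> 2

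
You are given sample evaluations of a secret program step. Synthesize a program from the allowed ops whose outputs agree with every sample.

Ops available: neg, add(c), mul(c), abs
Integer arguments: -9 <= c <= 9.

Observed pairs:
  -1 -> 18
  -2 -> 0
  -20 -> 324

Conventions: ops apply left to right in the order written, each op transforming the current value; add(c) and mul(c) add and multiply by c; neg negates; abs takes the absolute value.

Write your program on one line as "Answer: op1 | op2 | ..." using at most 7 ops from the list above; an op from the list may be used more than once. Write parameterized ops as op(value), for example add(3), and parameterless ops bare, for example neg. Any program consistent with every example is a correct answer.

mul(-3) | add(-8) | add(2) | abs | mul(-6) | neg

Check, running the answer program on each example:
  -1 -> 3 -> -5 -> -3 -> 3 -> -18 -> 18
  -2 -> 6 -> -2 -> 0 -> 0 -> 0 -> 0
  -20 -> 60 -> 52 -> 54 -> 54 -> -324 -> 324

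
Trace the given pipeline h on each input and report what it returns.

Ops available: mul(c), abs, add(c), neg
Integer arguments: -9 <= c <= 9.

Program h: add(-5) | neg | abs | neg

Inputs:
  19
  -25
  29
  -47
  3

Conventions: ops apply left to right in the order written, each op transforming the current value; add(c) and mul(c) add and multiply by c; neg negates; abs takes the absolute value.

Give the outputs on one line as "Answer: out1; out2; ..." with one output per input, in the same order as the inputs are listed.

-14; -30; -24; -52; -2

Execution, op by op:
  19 -> 14 -> -14 -> 14 -> -14
  -25 -> -30 -> 30 -> 30 -> -30
  29 -> 24 -> -24 -> 24 -> -24
  -47 -> -52 -> 52 -> 52 -> -52
  3 -> -2 -> 2 -> 2 -> -2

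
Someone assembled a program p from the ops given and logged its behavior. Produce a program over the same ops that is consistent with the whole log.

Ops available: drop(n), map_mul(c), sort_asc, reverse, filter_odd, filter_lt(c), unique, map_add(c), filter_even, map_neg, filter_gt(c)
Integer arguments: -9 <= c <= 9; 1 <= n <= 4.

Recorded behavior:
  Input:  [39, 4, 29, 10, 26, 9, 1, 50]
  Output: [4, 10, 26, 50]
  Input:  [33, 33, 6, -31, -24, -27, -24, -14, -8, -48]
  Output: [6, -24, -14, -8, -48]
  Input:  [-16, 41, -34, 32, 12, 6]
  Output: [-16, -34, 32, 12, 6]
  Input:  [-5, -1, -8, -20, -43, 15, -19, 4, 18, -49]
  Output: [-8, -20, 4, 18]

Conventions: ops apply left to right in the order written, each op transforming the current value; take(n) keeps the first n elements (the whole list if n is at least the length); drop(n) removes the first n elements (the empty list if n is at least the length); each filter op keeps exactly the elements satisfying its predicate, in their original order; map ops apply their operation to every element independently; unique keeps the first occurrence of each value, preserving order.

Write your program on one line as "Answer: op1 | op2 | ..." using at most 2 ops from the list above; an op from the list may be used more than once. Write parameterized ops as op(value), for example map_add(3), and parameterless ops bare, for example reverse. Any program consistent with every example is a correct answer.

unique | filter_even

Check, running the answer program on each example:
  [39, 4, 29, 10, 26, 9, 1, 50] -> [39, 4, 29, 10, 26, 9, 1, 50] -> [4, 10, 26, 50]
  [33, 33, 6, -31, -24, -27, -24, -14, -8, -48] -> [33, 6, -31, -24, -27, -14, -8, -48] -> [6, -24, -14, -8, -48]
  [-16, 41, -34, 32, 12, 6] -> [-16, 41, -34, 32, 12, 6] -> [-16, -34, 32, 12, 6]
  [-5, -1, -8, -20, -43, 15, -19, 4, 18, -49] -> [-5, -1, -8, -20, -43, 15, -19, 4, 18, -49] -> [-8, -20, 4, 18]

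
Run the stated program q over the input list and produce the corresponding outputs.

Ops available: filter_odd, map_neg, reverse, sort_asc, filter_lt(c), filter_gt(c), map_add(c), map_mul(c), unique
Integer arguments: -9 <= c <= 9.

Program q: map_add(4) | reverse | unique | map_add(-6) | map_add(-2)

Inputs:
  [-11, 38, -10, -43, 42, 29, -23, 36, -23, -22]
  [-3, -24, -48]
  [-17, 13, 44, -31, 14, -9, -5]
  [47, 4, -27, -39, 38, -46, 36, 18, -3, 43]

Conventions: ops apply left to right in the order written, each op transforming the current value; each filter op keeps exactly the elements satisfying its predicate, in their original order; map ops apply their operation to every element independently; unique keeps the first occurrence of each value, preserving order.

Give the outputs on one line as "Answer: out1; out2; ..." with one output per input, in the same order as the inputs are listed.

[-26, -27, 32, 25, 38, -47, -14, 34, -15]; [-52, -28, -7]; [-9, -13, 10, -35, 40, 9, -21]; [39, -7, 14, 32, -50, 34, -43, -31, 0, 43]

Execution, op by op:
  [-11, 38, -10, -43, 42, 29, -23, 36, -23, -22] -> [-7, 42, -6, -39, 46, 33, -19, 40, -19, -18] -> [-18, -19, 40, -19, 33, 46, -39, -6, 42, -7] -> [-18, -19, 40, 33, 46, -39, -6, 42, -7] -> [-24, -25, 34, 27, 40, -45, -12, 36, -13] -> [-26, -27, 32, 25, 38, -47, -14, 34, -15]
  [-3, -24, -48] -> [1, -20, -44] -> [-44, -20, 1] -> [-44, -20, 1] -> [-50, -26, -5] -> [-52, -28, -7]
  [-17, 13, 44, -31, 14, -9, -5] -> [-13, 17, 48, -27, 18, -5, -1] -> [-1, -5, 18, -27, 48, 17, -13] -> [-1, -5, 18, -27, 48, 17, -13] -> [-7, -11, 12, -33, 42, 11, -19] -> [-9, -13, 10, -35, 40, 9, -21]
  [47, 4, -27, -39, 38, -46, 36, 18, -3, 43] -> [51, 8, -23, -35, 42, -42, 40, 22, 1, 47] -> [47, 1, 22, 40, -42, 42, -35, -23, 8, 51] -> [47, 1, 22, 40, -42, 42, -35, -23, 8, 51] -> [41, -5, 16, 34, -48, 36, -41, -29, 2, 45] -> [39, -7, 14, 32, -50, 34, -43, -31, 0, 43]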